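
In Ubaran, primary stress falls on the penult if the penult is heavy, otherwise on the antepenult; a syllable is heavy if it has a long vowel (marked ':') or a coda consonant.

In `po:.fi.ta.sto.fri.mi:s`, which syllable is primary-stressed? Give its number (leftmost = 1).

4

Weights: 4 sto L, 5 fri L, 6 mi:s H.
The penult (syllable 5, fri) is light, so stress falls on the antepenult (syllable 4, sto).
Primary stress: syllable 4 → po:.fi.ta.ˈsto.fri.mi:s.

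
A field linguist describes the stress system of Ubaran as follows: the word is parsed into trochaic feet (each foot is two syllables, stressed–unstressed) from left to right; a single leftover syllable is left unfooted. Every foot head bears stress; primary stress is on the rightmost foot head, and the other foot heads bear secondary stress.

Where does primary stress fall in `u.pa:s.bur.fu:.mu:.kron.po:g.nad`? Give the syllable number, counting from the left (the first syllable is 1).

Parse left to right into trochaic (ˈσσ) feet: (ˈu.pa:s) (ˈbur.fu:) (ˈmu:.kron) (ˈpo:g.nad).
Foot heads (stressed positions): 1, 3, 5, 7.
End Rule Rightmost: primary stress on the rightmost head = syllable 7.
Primary stress: syllable 7 → u.pa:s.bur.fu:.mu:.kron.ˈpo:g.nad.

7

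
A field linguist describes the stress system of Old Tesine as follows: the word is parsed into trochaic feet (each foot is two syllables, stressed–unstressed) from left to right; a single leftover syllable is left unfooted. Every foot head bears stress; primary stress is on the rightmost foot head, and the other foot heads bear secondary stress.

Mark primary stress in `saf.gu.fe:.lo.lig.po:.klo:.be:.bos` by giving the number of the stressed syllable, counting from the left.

Parse left to right into trochaic (ˈσσ) feet: (ˈsaf.gu) (ˈfe:.lo) (ˈlig.po:) (ˈklo:.be:) bos. Syllable 9 is left unfooted.
Foot heads (stressed positions): 1, 3, 5, 7.
End Rule Rightmost: primary stress on the rightmost head = syllable 7.
Primary stress: syllable 7 → saf.gu.fe:.lo.lig.po:.ˈklo:.be:.bos.

7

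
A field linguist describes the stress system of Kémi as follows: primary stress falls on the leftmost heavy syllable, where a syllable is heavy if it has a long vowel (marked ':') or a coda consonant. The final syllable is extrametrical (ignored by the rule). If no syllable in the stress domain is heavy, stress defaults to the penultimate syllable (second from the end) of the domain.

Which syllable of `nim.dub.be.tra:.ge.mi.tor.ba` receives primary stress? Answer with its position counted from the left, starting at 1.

1

The final syllable (8, ba) is extrametrical; the stress domain is syllables 1–7.
Weights: 1 nim H, 2 dub H, 3 be L, 4 tra: H, 5 ge L, 6 mi L, 7 tor H.
Heavy syllables in the domain: 1, 2, 4, 7. The leftmost is syllable 1 (nim).
Primary stress: syllable 1 → ˈnim.dub.be.tra:.ge.mi.tor.ba.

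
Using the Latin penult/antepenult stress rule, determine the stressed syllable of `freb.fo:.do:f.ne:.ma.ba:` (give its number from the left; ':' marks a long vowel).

4

Classical Latin: stress the penult if heavy (long vowel or closed), else the antepenult.
Weights: 4 ne: H, 5 ma L, 6 ba: H.
The penult (syllable 5, ma) is light, so stress falls on the antepenult (syllable 4, ne:).
Stress on syllable 4: freb.fo:.do:f.ˈne:.ma.ba:.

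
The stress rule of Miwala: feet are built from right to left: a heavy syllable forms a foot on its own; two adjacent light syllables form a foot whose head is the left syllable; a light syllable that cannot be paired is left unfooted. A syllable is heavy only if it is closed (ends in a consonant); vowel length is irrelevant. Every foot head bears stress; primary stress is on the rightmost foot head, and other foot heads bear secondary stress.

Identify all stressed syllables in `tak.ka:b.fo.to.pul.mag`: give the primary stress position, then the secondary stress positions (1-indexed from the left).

Weights: 1 tak H, 2 ka:b H, 3 fo L, 4 to L, 5 pul H, 6 mag H.
Parse right to left (heavy = foot alone; LL = one foot; stranded L unfooted): (ˈtak) (ˈka:b) (ˈfo.to) (ˈpul) (ˈmag).
Foot heads: 1, 2, 3, 5, 6.
Primary stress on the rightmost head = syllable 6.
Secondary stress on 1, 2, 3, 5: ˌtak.ˌka:b.ˌfo.to.ˌpul.ˈmag.

primary 6, secondary 1, 2, 3, 5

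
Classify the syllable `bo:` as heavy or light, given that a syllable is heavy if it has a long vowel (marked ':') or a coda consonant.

`bo:`: long vowel, open (no coda). Long vowel → heavy.

heavy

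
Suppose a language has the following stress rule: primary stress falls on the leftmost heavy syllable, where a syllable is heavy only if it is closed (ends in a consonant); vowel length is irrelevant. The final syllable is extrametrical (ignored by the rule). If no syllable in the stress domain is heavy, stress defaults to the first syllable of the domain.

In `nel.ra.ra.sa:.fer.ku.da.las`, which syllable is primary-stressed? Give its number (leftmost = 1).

1

The final syllable (8, las) is extrametrical; the stress domain is syllables 1–7.
Weights: 1 nel H, 2 ra L, 3 ra L, 4 sa: L, 5 fer H, 6 ku L, 7 da L.
Heavy syllables in the domain: 1, 5. The leftmost is syllable 1 (nel).
Primary stress: syllable 1 → ˈnel.ra.ra.sa:.fer.ku.da.las.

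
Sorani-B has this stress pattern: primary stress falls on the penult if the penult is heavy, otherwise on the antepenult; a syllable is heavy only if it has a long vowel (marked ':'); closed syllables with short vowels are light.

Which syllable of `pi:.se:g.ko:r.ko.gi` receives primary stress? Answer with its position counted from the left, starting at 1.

Weights: 3 ko:r H, 4 ko L, 5 gi L.
The penult (syllable 4, ko) is light, so stress falls on the antepenult (syllable 3, ko:r).
Primary stress: syllable 3 → pi:.se:g.ˈko:r.ko.gi.

3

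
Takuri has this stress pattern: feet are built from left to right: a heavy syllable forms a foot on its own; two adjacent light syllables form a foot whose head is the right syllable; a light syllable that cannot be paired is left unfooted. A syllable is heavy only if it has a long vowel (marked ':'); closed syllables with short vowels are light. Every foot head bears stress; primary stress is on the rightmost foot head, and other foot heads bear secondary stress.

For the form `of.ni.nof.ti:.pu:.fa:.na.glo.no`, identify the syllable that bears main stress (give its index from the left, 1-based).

8

Weights: 1 of L, 2 ni L, 3 nof L, 4 ti: H, 5 pu: H, 6 fa: H, 7 na L, 8 glo L, 9 no L.
Parse left to right (heavy = foot alone; LL = one foot; stranded L unfooted): (of.ˈni) nof (ˈti:) (ˈpu:) (ˈfa:) (na.ˈglo) no.
Foot heads: 2, 4, 5, 6, 8.
Primary stress on the rightmost head = syllable 8.
Primary stress: syllable 8 → of.ni.nof.ti:.pu:.fa:.na.ˈglo.no.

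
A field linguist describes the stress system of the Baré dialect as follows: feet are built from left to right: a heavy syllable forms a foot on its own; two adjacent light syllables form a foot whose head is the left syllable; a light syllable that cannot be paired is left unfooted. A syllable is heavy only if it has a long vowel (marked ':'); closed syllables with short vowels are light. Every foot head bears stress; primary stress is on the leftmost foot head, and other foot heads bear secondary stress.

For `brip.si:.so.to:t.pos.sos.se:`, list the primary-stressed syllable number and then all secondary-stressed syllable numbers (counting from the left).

Weights: 1 brip L, 2 si: H, 3 so L, 4 to:t H, 5 pos L, 6 sos L, 7 se: H.
Parse left to right (heavy = foot alone; LL = one foot; stranded L unfooted): brip (ˈsi:) so (ˈto:t) (ˈpos.sos) (ˈse:).
Foot heads: 2, 4, 5, 7.
Primary stress on the leftmost head = syllable 2.
Secondary stress on 4, 5, 7: brip.ˈsi:.so.ˌto:t.ˌpos.sos.ˌse:.

primary 2, secondary 4, 5, 7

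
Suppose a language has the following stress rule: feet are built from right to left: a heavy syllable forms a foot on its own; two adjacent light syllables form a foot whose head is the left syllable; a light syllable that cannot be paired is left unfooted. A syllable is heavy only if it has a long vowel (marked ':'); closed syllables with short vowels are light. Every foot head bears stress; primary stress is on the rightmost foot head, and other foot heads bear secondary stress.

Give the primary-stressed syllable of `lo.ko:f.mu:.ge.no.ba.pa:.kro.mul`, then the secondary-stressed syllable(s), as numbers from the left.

primary 8, secondary 2, 3, 5, 7

Weights: 1 lo L, 2 ko:f H, 3 mu: H, 4 ge L, 5 no L, 6 ba L, 7 pa: H, 8 kro L, 9 mul L.
Parse right to left (heavy = foot alone; LL = one foot; stranded L unfooted): lo (ˈko:f) (ˈmu:) ge (ˈno.ba) (ˈpa:) (ˈkro.mul).
Foot heads: 2, 3, 5, 7, 8.
Primary stress on the rightmost head = syllable 8.
Secondary stress on 2, 3, 5, 7: lo.ˌko:f.ˌmu:.ge.ˌno.ba.ˌpa:.ˈkro.mul.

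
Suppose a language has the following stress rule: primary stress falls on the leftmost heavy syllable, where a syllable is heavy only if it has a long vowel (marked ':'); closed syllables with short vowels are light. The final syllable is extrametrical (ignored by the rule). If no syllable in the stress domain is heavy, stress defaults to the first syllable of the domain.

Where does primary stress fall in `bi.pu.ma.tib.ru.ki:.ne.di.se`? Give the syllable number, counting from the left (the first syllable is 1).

6

The final syllable (9, se) is extrametrical; the stress domain is syllables 1–8.
Weights: 1 bi L, 2 pu L, 3 ma L, 4 tib L, 5 ru L, 6 ki: H, 7 ne L, 8 di L.
Heavy syllables in the domain: 6. The leftmost is syllable 6 (ki:).
Primary stress: syllable 6 → bi.pu.ma.tib.ru.ˈki:.ne.di.se.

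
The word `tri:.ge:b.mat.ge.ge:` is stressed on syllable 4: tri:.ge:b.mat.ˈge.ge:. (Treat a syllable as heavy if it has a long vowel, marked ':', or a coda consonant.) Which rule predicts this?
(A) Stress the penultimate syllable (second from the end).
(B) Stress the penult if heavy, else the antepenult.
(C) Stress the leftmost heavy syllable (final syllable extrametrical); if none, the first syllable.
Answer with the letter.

A

Rule A → syllable 4 ✓.
Rule B → syllable 3 (observed: 4).
Rule C → syllable 1 (observed: 4).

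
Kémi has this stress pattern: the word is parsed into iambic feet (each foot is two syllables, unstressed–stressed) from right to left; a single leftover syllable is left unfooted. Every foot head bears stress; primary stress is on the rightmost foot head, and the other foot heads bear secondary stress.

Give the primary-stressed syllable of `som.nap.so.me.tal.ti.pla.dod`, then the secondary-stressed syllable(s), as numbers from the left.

primary 8, secondary 2, 4, 6

Parse right to left into iambic (σˈσ) feet: (som.ˈnap) (so.ˈme) (tal.ˈti) (pla.ˈdod).
Foot heads (stressed positions): 2, 4, 6, 8.
End Rule Rightmost: primary stress on the rightmost head = syllable 8.
Secondary stress on 2, 4, 6: som.ˌnap.so.ˌme.tal.ˌti.pla.ˈdod.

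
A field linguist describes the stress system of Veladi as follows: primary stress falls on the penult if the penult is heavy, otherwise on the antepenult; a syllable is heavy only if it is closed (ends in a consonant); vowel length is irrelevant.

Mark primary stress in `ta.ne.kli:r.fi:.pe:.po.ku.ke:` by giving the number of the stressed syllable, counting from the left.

6

Weights: 6 po L, 7 ku L, 8 ke: L.
The penult (syllable 7, ku) is light, so stress falls on the antepenult (syllable 6, po).
Primary stress: syllable 6 → ta.ne.kli:r.fi:.pe:.ˈpo.ku.ke:.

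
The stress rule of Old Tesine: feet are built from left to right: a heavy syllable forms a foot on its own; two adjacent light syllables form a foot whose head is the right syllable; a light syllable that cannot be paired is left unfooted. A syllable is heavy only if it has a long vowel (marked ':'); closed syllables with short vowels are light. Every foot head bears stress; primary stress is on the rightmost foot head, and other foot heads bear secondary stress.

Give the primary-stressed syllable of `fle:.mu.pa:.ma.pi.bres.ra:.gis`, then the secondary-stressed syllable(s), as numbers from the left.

primary 7, secondary 1, 3, 5

Weights: 1 fle: H, 2 mu L, 3 pa: H, 4 ma L, 5 pi L, 6 bres L, 7 ra: H, 8 gis L.
Parse left to right (heavy = foot alone; LL = one foot; stranded L unfooted): (ˈfle:) mu (ˈpa:) (ma.ˈpi) bres (ˈra:) gis.
Foot heads: 1, 3, 5, 7.
Primary stress on the rightmost head = syllable 7.
Secondary stress on 1, 3, 5: ˌfle:.mu.ˌpa:.ma.ˌpi.bres.ˈra:.gis.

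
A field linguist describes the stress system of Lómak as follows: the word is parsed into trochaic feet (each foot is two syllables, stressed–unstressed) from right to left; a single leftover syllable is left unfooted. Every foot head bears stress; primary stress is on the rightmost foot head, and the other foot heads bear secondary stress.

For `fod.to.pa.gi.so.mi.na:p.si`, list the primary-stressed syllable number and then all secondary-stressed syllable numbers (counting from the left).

primary 7, secondary 1, 3, 5

Parse right to left into trochaic (ˈσσ) feet: (ˈfod.to) (ˈpa.gi) (ˈso.mi) (ˈna:p.si).
Foot heads (stressed positions): 1, 3, 5, 7.
End Rule Rightmost: primary stress on the rightmost head = syllable 7.
Secondary stress on 1, 3, 5: ˌfod.to.ˌpa.gi.ˌso.mi.ˈna:p.si.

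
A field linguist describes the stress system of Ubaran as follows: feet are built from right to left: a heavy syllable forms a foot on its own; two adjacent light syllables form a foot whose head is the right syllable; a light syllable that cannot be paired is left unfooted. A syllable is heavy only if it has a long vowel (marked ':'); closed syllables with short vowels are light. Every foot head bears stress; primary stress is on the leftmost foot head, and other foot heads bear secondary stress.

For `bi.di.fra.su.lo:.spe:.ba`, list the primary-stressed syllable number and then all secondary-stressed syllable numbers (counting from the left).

primary 2, secondary 4, 5, 6

Weights: 1 bi L, 2 di L, 3 fra L, 4 su L, 5 lo: H, 6 spe: H, 7 ba L.
Parse right to left (heavy = foot alone; LL = one foot; stranded L unfooted): (bi.ˈdi) (fra.ˈsu) (ˈlo:) (ˈspe:) ba.
Foot heads: 2, 4, 5, 6.
Primary stress on the leftmost head = syllable 2.
Secondary stress on 4, 5, 6: bi.ˈdi.fra.ˌsu.ˌlo:.ˌspe:.ba.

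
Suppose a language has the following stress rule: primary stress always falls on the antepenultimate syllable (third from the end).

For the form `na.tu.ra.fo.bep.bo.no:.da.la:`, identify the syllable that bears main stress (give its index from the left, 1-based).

7

The word has 9 syllables; the antepenultimate syllable (third from the end) is syllable 7 (no:).
Primary stress: syllable 7 → na.tu.ra.fo.bep.bo.ˈno:.da.la:.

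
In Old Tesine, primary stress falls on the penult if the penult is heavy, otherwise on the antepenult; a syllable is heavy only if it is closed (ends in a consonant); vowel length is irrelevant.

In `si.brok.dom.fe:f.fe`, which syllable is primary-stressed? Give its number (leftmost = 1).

Weights: 3 dom H, 4 fe:f H, 5 fe L.
The penult (syllable 4, fe:f) is heavy, so it takes stress.
Primary stress: syllable 4 → si.brok.dom.ˈfe:f.fe.

4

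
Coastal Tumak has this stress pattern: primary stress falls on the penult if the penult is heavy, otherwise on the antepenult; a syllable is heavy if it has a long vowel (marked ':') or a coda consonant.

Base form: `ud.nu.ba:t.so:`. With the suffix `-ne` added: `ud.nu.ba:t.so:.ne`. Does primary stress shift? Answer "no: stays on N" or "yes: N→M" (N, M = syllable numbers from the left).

yes: 3→4

Base `ud.nu.ba:t.so:` (4 syllables):
  Weights: 2 nu L, 3 ba:t H, 4 so: H.
  The penult (syllable 3, ba:t) is heavy, so it takes stress.
  → primary stress on syllable 3.
Suffixed `ud.nu.ba:t.so:.ne` (5 syllables):
  Weights: 3 ba:t H, 4 so: H, 5 ne L.
  The penult (syllable 4, so:) is heavy, so it takes stress.
  → primary stress on syllable 4.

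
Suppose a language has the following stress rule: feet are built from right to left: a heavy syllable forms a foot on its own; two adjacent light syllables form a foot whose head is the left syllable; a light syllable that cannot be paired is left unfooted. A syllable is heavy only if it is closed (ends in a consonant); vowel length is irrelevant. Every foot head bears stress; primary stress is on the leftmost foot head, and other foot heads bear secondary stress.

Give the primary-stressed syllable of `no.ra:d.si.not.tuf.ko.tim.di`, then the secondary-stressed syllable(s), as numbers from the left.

primary 2, secondary 4, 5, 7

Weights: 1 no L, 2 ra:d H, 3 si L, 4 not H, 5 tuf H, 6 ko L, 7 tim H, 8 di L.
Parse right to left (heavy = foot alone; LL = one foot; stranded L unfooted): no (ˈra:d) si (ˈnot) (ˈtuf) ko (ˈtim) di.
Foot heads: 2, 4, 5, 7.
Primary stress on the leftmost head = syllable 2.
Secondary stress on 4, 5, 7: no.ˈra:d.si.ˌnot.ˌtuf.ko.ˌtim.di.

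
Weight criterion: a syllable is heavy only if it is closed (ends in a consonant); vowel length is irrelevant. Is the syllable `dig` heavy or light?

`dig`: short vowel, closed (coda /g/). Closed (coda /g/) → heavy.

heavy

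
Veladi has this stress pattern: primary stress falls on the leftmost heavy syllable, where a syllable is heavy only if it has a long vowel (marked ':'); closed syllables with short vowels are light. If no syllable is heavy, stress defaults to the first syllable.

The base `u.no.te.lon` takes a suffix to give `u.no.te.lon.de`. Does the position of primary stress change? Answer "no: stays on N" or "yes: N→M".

no: stays on 1

Base `u.no.te.lon` (4 syllables):
  Weights: 1 u L, 2 no L, 3 te L, 4 lon L.
  No heavy syllable in the domain; default to the first syllable = syllable 1.
  → primary stress on syllable 1.
Suffixed `u.no.te.lon.de` (5 syllables):
  Weights: 1 u L, 2 no L, 3 te L, 4 lon L, 5 de L.
  No heavy syllable in the domain; default to the first syllable = syllable 1.
  → primary stress on syllable 1.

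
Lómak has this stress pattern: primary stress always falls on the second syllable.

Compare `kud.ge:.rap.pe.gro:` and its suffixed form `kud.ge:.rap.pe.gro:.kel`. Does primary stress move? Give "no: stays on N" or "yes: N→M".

no: stays on 2

Base `kud.ge:.rap.pe.gro:` (5 syllables):
  The word has 5 syllables; the second syllable is syllable 2 (ge:).
  → primary stress on syllable 2.
Suffixed `kud.ge:.rap.pe.gro:.kel` (6 syllables):
  The word has 6 syllables; the second syllable is syllable 2 (ge:).
  → primary stress on syllable 2.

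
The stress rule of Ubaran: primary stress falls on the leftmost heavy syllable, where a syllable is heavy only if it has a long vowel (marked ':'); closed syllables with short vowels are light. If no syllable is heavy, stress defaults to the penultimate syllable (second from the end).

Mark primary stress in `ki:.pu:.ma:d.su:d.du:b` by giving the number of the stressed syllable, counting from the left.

Weights: 1 ki: H, 2 pu: H, 3 ma:d H, 4 su:d H, 5 du:b H.
Heavy syllables in the domain: 1, 2, 3, 4, 5. The leftmost is syllable 1 (ki:).
Primary stress: syllable 1 → ˈki:.pu:.ma:d.su:d.du:b.

1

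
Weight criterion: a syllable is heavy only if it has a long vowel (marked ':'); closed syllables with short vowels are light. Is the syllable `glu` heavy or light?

light

`glu`: short vowel, open (no coda). Short vowel → light.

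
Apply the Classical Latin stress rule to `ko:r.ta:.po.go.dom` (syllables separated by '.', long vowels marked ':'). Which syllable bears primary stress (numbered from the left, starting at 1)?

Classical Latin: stress the penult if heavy (long vowel or closed), else the antepenult.
Weights: 3 po L, 4 go L, 5 dom H.
The penult (syllable 4, go) is light, so stress falls on the antepenult (syllable 3, po).
Stress on syllable 3: ko:r.ta:.ˈpo.go.dom.

3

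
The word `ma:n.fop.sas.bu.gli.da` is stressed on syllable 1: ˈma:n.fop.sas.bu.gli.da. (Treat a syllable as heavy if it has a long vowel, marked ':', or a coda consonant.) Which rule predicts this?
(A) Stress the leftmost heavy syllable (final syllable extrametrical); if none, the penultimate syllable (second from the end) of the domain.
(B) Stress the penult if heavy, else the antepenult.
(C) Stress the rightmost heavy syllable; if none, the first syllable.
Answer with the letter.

A

Rule A → syllable 1 ✓.
Rule B → syllable 4 (observed: 1).
Rule C → syllable 3 (observed: 1).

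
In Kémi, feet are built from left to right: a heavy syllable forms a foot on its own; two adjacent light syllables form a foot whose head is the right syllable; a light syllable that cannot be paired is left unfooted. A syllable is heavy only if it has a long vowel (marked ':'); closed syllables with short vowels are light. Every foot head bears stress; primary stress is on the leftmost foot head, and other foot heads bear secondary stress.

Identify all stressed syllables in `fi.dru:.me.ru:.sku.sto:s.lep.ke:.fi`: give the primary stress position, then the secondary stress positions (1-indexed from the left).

primary 2, secondary 4, 6, 8

Weights: 1 fi L, 2 dru: H, 3 me L, 4 ru: H, 5 sku L, 6 sto:s H, 7 lep L, 8 ke: H, 9 fi L.
Parse left to right (heavy = foot alone; LL = one foot; stranded L unfooted): fi (ˈdru:) me (ˈru:) sku (ˈsto:s) lep (ˈke:) fi.
Foot heads: 2, 4, 6, 8.
Primary stress on the leftmost head = syllable 2.
Secondary stress on 4, 6, 8: fi.ˈdru:.me.ˌru:.sku.ˌsto:s.lep.ˌke:.fi.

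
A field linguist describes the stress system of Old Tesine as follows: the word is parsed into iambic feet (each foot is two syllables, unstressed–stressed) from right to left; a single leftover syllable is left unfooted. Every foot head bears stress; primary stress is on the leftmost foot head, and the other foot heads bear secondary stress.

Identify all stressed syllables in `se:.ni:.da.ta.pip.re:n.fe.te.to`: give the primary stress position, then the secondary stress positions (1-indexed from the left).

primary 3, secondary 5, 7, 9

Parse right to left into iambic (σˈσ) feet: se: (ni:.ˈda) (ta.ˈpip) (re:n.ˈfe) (te.ˈto). Syllable 1 is left unfooted.
Foot heads (stressed positions): 3, 5, 7, 9.
End Rule Leftmost: primary stress on the leftmost head = syllable 3.
Secondary stress on 5, 7, 9: se:.ni:.ˈda.ta.ˌpip.re:n.ˌfe.te.ˌto.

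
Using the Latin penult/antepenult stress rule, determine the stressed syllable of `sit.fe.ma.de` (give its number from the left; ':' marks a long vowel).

2

Classical Latin: stress the penult if heavy (long vowel or closed), else the antepenult.
Weights: 2 fe L, 3 ma L, 4 de L.
The penult (syllable 3, ma) is light, so stress falls on the antepenult (syllable 2, fe).
Stress on syllable 2: sit.ˈfe.ma.de.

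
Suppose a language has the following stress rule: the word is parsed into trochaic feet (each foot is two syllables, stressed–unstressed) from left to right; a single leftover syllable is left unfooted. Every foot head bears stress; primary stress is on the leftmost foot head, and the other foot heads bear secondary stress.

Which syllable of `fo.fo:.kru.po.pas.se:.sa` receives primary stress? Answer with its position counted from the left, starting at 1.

Parse left to right into trochaic (ˈσσ) feet: (ˈfo.fo:) (ˈkru.po) (ˈpas.se:) sa. Syllable 7 is left unfooted.
Foot heads (stressed positions): 1, 3, 5.
End Rule Leftmost: primary stress on the leftmost head = syllable 1.
Primary stress: syllable 1 → ˈfo.fo:.kru.po.pas.se:.sa.

1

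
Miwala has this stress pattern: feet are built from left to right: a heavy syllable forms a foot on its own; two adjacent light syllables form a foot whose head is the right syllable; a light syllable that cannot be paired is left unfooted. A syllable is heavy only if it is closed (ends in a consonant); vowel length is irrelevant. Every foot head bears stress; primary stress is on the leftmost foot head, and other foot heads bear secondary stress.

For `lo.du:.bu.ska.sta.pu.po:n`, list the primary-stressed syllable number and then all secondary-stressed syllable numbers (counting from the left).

primary 2, secondary 4, 6, 7

Weights: 1 lo L, 2 du: L, 3 bu L, 4 ska L, 5 sta L, 6 pu L, 7 po:n H.
Parse left to right (heavy = foot alone; LL = one foot; stranded L unfooted): (lo.ˈdu:) (bu.ˈska) (sta.ˈpu) (ˈpo:n).
Foot heads: 2, 4, 6, 7.
Primary stress on the leftmost head = syllable 2.
Secondary stress on 4, 6, 7: lo.ˈdu:.bu.ˌska.sta.ˌpu.ˌpo:n.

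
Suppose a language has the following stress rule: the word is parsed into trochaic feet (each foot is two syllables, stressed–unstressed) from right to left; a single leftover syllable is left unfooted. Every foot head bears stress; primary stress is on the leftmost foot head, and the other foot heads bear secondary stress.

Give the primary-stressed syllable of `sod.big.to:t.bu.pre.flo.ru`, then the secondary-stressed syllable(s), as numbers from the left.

primary 2, secondary 4, 6

Parse right to left into trochaic (ˈσσ) feet: sod (ˈbig.to:t) (ˈbu.pre) (ˈflo.ru). Syllable 1 is left unfooted.
Foot heads (stressed positions): 2, 4, 6.
End Rule Leftmost: primary stress on the leftmost head = syllable 2.
Secondary stress on 4, 6: sod.ˈbig.to:t.ˌbu.pre.ˌflo.ru.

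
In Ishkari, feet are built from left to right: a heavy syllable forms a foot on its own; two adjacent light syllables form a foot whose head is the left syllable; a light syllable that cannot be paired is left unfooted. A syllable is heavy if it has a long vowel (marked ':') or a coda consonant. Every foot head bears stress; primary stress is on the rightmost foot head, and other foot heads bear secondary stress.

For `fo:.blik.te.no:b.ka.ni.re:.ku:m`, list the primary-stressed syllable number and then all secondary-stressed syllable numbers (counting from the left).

primary 8, secondary 1, 2, 4, 5, 7

Weights: 1 fo: H, 2 blik H, 3 te L, 4 no:b H, 5 ka L, 6 ni L, 7 re: H, 8 ku:m H.
Parse left to right (heavy = foot alone; LL = one foot; stranded L unfooted): (ˈfo:) (ˈblik) te (ˈno:b) (ˈka.ni) (ˈre:) (ˈku:m).
Foot heads: 1, 2, 4, 5, 7, 8.
Primary stress on the rightmost head = syllable 8.
Secondary stress on 1, 2, 4, 5, 7: ˌfo:.ˌblik.te.ˌno:b.ˌka.ni.ˌre:.ˈku:m.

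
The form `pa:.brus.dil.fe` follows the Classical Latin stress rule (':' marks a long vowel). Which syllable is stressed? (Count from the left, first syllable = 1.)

3

Classical Latin: stress the penult if heavy (long vowel or closed), else the antepenult.
Weights: 2 brus H, 3 dil H, 4 fe L.
The penult (syllable 3, dil) is heavy, so it takes stress.
Stress on syllable 3: pa:.brus.ˈdil.fe.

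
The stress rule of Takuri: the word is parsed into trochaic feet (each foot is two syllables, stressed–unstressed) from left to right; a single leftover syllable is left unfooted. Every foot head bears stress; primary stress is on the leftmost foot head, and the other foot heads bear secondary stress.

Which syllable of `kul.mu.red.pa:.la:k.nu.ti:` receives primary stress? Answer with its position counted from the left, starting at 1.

1

Parse left to right into trochaic (ˈσσ) feet: (ˈkul.mu) (ˈred.pa:) (ˈla:k.nu) ti:. Syllable 7 is left unfooted.
Foot heads (stressed positions): 1, 3, 5.
End Rule Leftmost: primary stress on the leftmost head = syllable 1.
Primary stress: syllable 1 → ˈkul.mu.red.pa:.la:k.nu.ti:.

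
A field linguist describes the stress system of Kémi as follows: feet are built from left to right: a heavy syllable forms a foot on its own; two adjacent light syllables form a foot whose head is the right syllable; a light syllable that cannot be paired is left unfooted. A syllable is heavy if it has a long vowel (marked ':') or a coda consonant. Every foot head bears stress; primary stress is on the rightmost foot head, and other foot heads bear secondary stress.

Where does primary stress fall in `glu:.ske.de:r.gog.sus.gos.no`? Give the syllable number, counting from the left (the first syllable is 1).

6

Weights: 1 glu: H, 2 ske L, 3 de:r H, 4 gog H, 5 sus H, 6 gos H, 7 no L.
Parse left to right (heavy = foot alone; LL = one foot; stranded L unfooted): (ˈglu:) ske (ˈde:r) (ˈgog) (ˈsus) (ˈgos) no.
Foot heads: 1, 3, 4, 5, 6.
Primary stress on the rightmost head = syllable 6.
Primary stress: syllable 6 → glu:.ske.de:r.gog.sus.ˈgos.no.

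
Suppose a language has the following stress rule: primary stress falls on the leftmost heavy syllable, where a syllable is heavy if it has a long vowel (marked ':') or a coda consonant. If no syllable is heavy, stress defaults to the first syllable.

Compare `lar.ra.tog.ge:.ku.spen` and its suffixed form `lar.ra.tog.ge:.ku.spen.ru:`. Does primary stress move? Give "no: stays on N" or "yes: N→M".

Base `lar.ra.tog.ge:.ku.spen` (6 syllables):
  Weights: 1 lar H, 2 ra L, 3 tog H, 4 ge: H, 5 ku L, 6 spen H.
  Heavy syllables in the domain: 1, 3, 4, 6. The leftmost is syllable 1 (lar).
  → primary stress on syllable 1.
Suffixed `lar.ra.tog.ge:.ku.spen.ru:` (7 syllables):
  Weights: 1 lar H, 2 ra L, 3 tog H, 4 ge: H, 5 ku L, 6 spen H, 7 ru: H.
  Heavy syllables in the domain: 1, 3, 4, 6, 7. The leftmost is syllable 1 (lar).
  → primary stress on syllable 1.

no: stays on 1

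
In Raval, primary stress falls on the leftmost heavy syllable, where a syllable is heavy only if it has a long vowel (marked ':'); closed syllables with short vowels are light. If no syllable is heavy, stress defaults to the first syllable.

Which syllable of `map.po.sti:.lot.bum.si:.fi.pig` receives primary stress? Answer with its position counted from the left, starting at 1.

Weights: 1 map L, 2 po L, 3 sti: H, 4 lot L, 5 bum L, 6 si: H, 7 fi L, 8 pig L.
Heavy syllables in the domain: 3, 6. The leftmost is syllable 3 (sti:).
Primary stress: syllable 3 → map.po.ˈsti:.lot.bum.si:.fi.pig.

3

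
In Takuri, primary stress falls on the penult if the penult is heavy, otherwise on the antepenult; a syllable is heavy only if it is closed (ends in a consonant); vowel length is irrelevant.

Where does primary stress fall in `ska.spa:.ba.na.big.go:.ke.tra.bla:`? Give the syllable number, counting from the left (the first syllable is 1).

7

Weights: 7 ke L, 8 tra L, 9 bla: L.
The penult (syllable 8, tra) is light, so stress falls on the antepenult (syllable 7, ke).
Primary stress: syllable 7 → ska.spa:.ba.na.big.go:.ˈke.tra.bla:.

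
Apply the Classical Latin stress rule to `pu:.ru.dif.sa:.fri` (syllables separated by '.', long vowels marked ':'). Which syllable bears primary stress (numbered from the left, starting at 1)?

4

Classical Latin: stress the penult if heavy (long vowel or closed), else the antepenult.
Weights: 3 dif H, 4 sa: H, 5 fri L.
The penult (syllable 4, sa:) is heavy, so it takes stress.
Stress on syllable 4: pu:.ru.dif.ˈsa:.fri.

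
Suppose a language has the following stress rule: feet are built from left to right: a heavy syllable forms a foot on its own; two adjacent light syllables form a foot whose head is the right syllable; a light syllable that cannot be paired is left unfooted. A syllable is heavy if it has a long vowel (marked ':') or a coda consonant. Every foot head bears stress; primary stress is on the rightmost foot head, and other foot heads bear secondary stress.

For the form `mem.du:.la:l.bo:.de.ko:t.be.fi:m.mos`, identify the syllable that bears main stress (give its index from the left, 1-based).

Weights: 1 mem H, 2 du: H, 3 la:l H, 4 bo: H, 5 de L, 6 ko:t H, 7 be L, 8 fi:m H, 9 mos H.
Parse left to right (heavy = foot alone; LL = one foot; stranded L unfooted): (ˈmem) (ˈdu:) (ˈla:l) (ˈbo:) de (ˈko:t) be (ˈfi:m) (ˈmos).
Foot heads: 1, 2, 3, 4, 6, 8, 9.
Primary stress on the rightmost head = syllable 9.
Primary stress: syllable 9 → mem.du:.la:l.bo:.de.ko:t.be.fi:m.ˈmos.

9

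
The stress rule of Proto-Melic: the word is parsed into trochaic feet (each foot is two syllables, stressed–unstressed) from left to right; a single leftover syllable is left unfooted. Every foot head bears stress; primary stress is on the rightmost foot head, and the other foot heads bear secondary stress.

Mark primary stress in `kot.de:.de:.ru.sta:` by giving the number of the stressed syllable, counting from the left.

3

Parse left to right into trochaic (ˈσσ) feet: (ˈkot.de:) (ˈde:.ru) sta:. Syllable 5 is left unfooted.
Foot heads (stressed positions): 1, 3.
End Rule Rightmost: primary stress on the rightmost head = syllable 3.
Primary stress: syllable 3 → kot.de:.ˈde:.ru.sta:.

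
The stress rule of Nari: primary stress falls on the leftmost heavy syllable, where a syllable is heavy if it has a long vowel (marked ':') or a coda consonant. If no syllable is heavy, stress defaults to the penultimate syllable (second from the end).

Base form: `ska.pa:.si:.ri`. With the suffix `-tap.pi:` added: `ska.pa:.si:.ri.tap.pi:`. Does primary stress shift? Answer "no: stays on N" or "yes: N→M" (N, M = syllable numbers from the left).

no: stays on 2

Base `ska.pa:.si:.ri` (4 syllables):
  Weights: 1 ska L, 2 pa: H, 3 si: H, 4 ri L.
  Heavy syllables in the domain: 2, 3. The leftmost is syllable 2 (pa:).
  → primary stress on syllable 2.
Suffixed `ska.pa:.si:.ri.tap.pi:` (6 syllables):
  Weights: 1 ska L, 2 pa: H, 3 si: H, 4 ri L, 5 tap H, 6 pi: H.
  Heavy syllables in the domain: 2, 3, 5, 6. The leftmost is syllable 2 (pa:).
  → primary stress on syllable 2.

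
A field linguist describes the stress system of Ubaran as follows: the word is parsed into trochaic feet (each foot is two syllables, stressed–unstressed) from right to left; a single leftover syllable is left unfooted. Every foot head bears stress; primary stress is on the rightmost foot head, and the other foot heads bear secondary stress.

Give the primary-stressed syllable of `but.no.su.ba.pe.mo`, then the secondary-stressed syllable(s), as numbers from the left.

Parse right to left into trochaic (ˈσσ) feet: (ˈbut.no) (ˈsu.ba) (ˈpe.mo).
Foot heads (stressed positions): 1, 3, 5.
End Rule Rightmost: primary stress on the rightmost head = syllable 5.
Secondary stress on 1, 3: ˌbut.no.ˌsu.ba.ˈpe.mo.

primary 5, secondary 1, 3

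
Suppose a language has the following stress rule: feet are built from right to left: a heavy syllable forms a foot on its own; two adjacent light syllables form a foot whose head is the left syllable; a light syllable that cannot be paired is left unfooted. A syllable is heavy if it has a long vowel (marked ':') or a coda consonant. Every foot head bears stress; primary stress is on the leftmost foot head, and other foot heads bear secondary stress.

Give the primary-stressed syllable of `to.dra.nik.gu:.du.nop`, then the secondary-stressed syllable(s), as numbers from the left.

Weights: 1 to L, 2 dra L, 3 nik H, 4 gu: H, 5 du L, 6 nop H.
Parse right to left (heavy = foot alone; LL = one foot; stranded L unfooted): (ˈto.dra) (ˈnik) (ˈgu:) du (ˈnop).
Foot heads: 1, 3, 4, 6.
Primary stress on the leftmost head = syllable 1.
Secondary stress on 3, 4, 6: ˈto.dra.ˌnik.ˌgu:.du.ˌnop.

primary 1, secondary 3, 4, 6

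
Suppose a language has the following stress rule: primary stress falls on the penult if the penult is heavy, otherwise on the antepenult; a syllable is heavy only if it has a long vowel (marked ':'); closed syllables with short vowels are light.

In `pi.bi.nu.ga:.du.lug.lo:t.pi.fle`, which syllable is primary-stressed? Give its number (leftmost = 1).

7

Weights: 7 lo:t H, 8 pi L, 9 fle L.
The penult (syllable 8, pi) is light, so stress falls on the antepenult (syllable 7, lo:t).
Primary stress: syllable 7 → pi.bi.nu.ga:.du.lug.ˈlo:t.pi.fle.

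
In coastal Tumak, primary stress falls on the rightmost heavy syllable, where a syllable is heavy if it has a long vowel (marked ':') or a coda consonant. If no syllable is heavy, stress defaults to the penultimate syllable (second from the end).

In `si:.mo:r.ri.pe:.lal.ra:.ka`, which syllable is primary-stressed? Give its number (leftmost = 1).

Weights: 1 si: H, 2 mo:r H, 3 ri L, 4 pe: H, 5 lal H, 6 ra: H, 7 ka L.
Heavy syllables in the domain: 1, 2, 4, 5, 6. The rightmost is syllable 6 (ra:).
Primary stress: syllable 6 → si:.mo:r.ri.pe:.lal.ˈra:.ka.

6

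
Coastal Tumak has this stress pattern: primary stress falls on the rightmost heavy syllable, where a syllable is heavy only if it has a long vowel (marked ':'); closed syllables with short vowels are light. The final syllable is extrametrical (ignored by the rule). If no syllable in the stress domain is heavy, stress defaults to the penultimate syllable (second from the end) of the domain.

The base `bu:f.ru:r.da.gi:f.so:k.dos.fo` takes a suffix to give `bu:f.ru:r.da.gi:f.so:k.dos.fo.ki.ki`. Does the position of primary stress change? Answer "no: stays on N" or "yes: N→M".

no: stays on 5

Base `bu:f.ru:r.da.gi:f.so:k.dos.fo` (7 syllables):
  The final syllable (7, fo) is extrametrical; the stress domain is syllables 1–6.
  Weights: 1 bu:f H, 2 ru:r H, 3 da L, 4 gi:f H, 5 so:k H, 6 dos L.
  Heavy syllables in the domain: 1, 2, 4, 5. The rightmost is syllable 5 (so:k).
  → primary stress on syllable 5.
Suffixed `bu:f.ru:r.da.gi:f.so:k.dos.fo.ki.ki` (9 syllables):
  The final syllable (9, ki) is extrametrical; the stress domain is syllables 1–8.
  Weights: 1 bu:f H, 2 ru:r H, 3 da L, 4 gi:f H, 5 so:k H, 6 dos L, 7 fo L, 8 ki L.
  Heavy syllables in the domain: 1, 2, 4, 5. The rightmost is syllable 5 (so:k).
  → primary stress on syllable 5.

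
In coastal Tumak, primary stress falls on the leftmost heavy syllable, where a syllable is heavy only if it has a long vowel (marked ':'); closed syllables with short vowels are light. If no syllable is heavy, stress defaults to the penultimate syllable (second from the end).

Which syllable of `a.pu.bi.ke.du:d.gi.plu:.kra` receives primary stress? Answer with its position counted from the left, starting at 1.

Weights: 1 a L, 2 pu L, 3 bi L, 4 ke L, 5 du:d H, 6 gi L, 7 plu: H, 8 kra L.
Heavy syllables in the domain: 5, 7. The leftmost is syllable 5 (du:d).
Primary stress: syllable 5 → a.pu.bi.ke.ˈdu:d.gi.plu:.kra.

5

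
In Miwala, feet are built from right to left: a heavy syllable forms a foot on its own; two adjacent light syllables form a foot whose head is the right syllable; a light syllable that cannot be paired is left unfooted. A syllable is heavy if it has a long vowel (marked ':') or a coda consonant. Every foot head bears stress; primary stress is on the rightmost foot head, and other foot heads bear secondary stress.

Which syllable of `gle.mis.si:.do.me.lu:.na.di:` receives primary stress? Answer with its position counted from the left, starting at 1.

Weights: 1 gle L, 2 mis H, 3 si: H, 4 do L, 5 me L, 6 lu: H, 7 na L, 8 di: H.
Parse right to left (heavy = foot alone; LL = one foot; stranded L unfooted): gle (ˈmis) (ˈsi:) (do.ˈme) (ˈlu:) na (ˈdi:).
Foot heads: 2, 3, 5, 6, 8.
Primary stress on the rightmost head = syllable 8.
Primary stress: syllable 8 → gle.mis.si:.do.me.lu:.na.ˈdi:.

8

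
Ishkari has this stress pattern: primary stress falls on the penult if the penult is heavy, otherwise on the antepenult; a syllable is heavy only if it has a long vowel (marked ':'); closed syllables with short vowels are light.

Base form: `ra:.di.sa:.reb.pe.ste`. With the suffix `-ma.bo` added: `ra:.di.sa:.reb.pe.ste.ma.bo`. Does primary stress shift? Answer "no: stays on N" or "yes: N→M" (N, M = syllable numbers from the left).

Base `ra:.di.sa:.reb.pe.ste` (6 syllables):
  Weights: 4 reb L, 5 pe L, 6 ste L.
  The penult (syllable 5, pe) is light, so stress falls on the antepenult (syllable 4, reb).
  → primary stress on syllable 4.
Suffixed `ra:.di.sa:.reb.pe.ste.ma.bo` (8 syllables):
  Weights: 6 ste L, 7 ma L, 8 bo L.
  The penult (syllable 7, ma) is light, so stress falls on the antepenult (syllable 6, ste).
  → primary stress on syllable 6.

yes: 4→6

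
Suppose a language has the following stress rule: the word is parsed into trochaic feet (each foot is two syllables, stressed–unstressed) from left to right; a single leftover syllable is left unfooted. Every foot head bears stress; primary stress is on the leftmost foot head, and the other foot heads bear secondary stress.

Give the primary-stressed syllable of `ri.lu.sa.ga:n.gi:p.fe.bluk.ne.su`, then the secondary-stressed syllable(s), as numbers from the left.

Parse left to right into trochaic (ˈσσ) feet: (ˈri.lu) (ˈsa.ga:n) (ˈgi:p.fe) (ˈbluk.ne) su. Syllable 9 is left unfooted.
Foot heads (stressed positions): 1, 3, 5, 7.
End Rule Leftmost: primary stress on the leftmost head = syllable 1.
Secondary stress on 3, 5, 7: ˈri.lu.ˌsa.ga:n.ˌgi:p.fe.ˌbluk.ne.su.

primary 1, secondary 3, 5, 7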